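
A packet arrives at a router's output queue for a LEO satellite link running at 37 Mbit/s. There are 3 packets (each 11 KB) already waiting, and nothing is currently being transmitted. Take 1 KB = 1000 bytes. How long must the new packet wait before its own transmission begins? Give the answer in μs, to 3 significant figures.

Each queued packet: L/R = 88000/37000000 = 2378.38 μs.
3 queued → 7135.14 μs.
Queuing delay = 7140 μs.

7140 μs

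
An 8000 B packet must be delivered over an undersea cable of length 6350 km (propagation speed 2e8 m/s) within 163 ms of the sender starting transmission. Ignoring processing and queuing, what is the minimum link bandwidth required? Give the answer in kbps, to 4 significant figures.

L = 64000 bits.
Propagation delay = 6350000 / 200000000 = 31.75 ms.
Transmission budget = 163 − 31.75 = 131.25 ms.
R ≥ L / t_tx = 64000 bits / 0.13125 s = 487.6 kbps.

487.6 kbps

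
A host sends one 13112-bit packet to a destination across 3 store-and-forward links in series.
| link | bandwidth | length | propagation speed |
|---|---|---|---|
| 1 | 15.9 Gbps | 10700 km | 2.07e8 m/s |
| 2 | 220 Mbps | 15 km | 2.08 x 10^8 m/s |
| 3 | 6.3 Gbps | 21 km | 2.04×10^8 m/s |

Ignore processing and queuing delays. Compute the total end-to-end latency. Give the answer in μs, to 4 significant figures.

Transmission delays (L/R per hop): 0.824654, 59.6, 2.08127 μs; sum = 62.5059 μs.
Propagation delays (d/s per hop): 51690.8, 72.1154, 102.941 μs; sum = 51865.9 μs.
End-to-end = 51930 μs.

51930 μs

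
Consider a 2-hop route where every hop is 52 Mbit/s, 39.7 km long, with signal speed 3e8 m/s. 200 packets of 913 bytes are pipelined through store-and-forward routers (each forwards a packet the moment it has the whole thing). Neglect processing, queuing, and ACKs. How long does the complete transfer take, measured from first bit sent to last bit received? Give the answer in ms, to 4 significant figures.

28.50 ms

Per-hop transmission t_tx = L/R = 7304/52000000 = 0.140462 ms.
Per-hop propagation t_prop = 39700/300000000 = 0.132333 ms.
Pipeline fill: first packet needs 2·t_tx to clear all hops; remaining 199 packets each add one t_tx.
Total = (2+200-1)·t_tx + 2·t_prop = 201·0.140462 + 2·0.132333 = 28.50 ms.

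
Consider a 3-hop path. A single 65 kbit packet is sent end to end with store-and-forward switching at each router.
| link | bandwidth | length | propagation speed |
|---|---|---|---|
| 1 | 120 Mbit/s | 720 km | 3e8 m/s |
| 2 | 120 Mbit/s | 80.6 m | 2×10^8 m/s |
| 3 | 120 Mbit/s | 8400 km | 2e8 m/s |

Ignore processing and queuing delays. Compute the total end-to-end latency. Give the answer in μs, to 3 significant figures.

46000 μs

L = 65000 bits.
Transmission delay per hop = L/R = 65000/120000000 = 541.667 μs; 3 hops → 1625 μs.
Propagation delays (d/s per hop): 2400, 0.403, 42000 μs; sum = 44400.4 μs.
End-to-end = 46000 μs.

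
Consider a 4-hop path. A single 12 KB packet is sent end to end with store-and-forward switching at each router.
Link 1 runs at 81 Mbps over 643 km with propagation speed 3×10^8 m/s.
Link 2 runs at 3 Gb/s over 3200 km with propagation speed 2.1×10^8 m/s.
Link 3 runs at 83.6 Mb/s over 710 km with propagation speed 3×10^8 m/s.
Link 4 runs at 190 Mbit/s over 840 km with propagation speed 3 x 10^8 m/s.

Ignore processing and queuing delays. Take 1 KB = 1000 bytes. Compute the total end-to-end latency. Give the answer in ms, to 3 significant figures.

L = 96000 bits.
Transmission delays (L/R per hop): 1.18519, 0.032, 1.14833, 0.505263 ms; sum = 2.87077 ms.
Propagation delays (d/s per hop): 2.14333, 15.2381, 2.36667, 2.8 ms; sum = 22.5481 ms.
End-to-end = 25.4 ms.

25.4 ms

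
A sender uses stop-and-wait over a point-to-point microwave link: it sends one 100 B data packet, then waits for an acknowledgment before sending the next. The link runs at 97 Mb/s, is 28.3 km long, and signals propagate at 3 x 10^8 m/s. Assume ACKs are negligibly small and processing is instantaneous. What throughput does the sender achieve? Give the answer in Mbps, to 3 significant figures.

4.06 Mbps

t_tx = L/R = 800/97000000 = 8.24742e-06 s.
t_prop = 28300/300000000 = 9.43333e-05 s; RTT = 0.000188667 s.
Cycle = t_tx + RTT = 0.000196914 s.
Throughput = L / cycle = 800 / 0.000196914 = 4.06 Mbps.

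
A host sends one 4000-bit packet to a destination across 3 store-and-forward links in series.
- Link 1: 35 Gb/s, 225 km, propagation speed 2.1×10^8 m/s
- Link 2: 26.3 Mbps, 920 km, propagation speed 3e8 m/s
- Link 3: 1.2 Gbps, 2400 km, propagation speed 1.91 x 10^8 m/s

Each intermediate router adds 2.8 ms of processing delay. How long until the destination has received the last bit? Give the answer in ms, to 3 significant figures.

Transmission delays (L/R per hop): 0.000114286, 0.152091, 0.00333333 ms; sum = 0.155539 ms.
Propagation delays (d/s per hop): 1.07143, 3.06667, 12.5654 ms; sum = 16.7035 ms.
Processing at 2 router(s): 2 × 2.8 ms = 5.6 ms.
End-to-end = 22.5 ms.

22.5 ms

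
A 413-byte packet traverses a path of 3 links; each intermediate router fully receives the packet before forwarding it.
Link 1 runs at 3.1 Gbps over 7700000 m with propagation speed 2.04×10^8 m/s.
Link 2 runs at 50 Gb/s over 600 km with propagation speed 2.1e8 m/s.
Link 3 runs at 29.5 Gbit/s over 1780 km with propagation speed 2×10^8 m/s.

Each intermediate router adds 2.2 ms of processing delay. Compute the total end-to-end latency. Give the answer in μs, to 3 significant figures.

53900 μs

L = 413 × 8 = 3304 bits.
Transmission delays (L/R per hop): 1.06581, 0.06608, 0.112 μs; sum = 1.24389 μs.
Propagation delays (d/s per hop): 37745.1, 2857.14, 8900 μs; sum = 49502.2 μs.
Processing at 2 router(s): 2 × 2.2 ms = 4400 μs.
End-to-end = 53900 μs.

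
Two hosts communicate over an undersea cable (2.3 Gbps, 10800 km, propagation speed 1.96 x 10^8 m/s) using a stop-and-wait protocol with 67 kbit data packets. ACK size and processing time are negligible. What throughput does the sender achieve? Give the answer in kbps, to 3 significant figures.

t_tx = L/R = 67000/2300000000 = 2.91304e-05 s.
t_prop = 10800000/196000000 = 0.055102 s; RTT = 0.110204 s.
Cycle = t_tx + RTT = 0.110233 s.
Throughput = L / cycle = 67000 / 0.110233 = 608 kbps.

608 kbps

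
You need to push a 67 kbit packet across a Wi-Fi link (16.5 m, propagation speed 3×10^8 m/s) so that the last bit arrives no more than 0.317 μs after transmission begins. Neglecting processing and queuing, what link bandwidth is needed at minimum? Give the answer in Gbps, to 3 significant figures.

Propagation delay = 16.5 / 300000000 = 0.055 μs.
Transmission budget = 0.317 − 0.055 = 0.262 μs.
R ≥ L / t_tx = 67000 bits / 2.62e-07 s = 256 Gbps.

256 Gbps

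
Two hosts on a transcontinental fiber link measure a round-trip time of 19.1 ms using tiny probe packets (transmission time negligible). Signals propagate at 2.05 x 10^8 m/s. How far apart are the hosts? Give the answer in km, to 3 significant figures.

1960 km

One-way propagation = RTT/2 = 9.55 ms.
d = s × t = 2.05e+08 × 0.00955 = 1960 km.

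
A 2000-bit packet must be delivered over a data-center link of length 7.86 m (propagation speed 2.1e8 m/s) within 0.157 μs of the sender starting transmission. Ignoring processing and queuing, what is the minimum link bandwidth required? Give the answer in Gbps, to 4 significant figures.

Propagation delay = 7.86 / 210000000 = 0.0374286 μs.
Transmission budget = 0.157 − 0.0374286 = 0.119571 μs.
R ≥ L / t_tx = 2000 bits / 1.19571e-07 s = 16.73 Gbps.

16.73 Gbps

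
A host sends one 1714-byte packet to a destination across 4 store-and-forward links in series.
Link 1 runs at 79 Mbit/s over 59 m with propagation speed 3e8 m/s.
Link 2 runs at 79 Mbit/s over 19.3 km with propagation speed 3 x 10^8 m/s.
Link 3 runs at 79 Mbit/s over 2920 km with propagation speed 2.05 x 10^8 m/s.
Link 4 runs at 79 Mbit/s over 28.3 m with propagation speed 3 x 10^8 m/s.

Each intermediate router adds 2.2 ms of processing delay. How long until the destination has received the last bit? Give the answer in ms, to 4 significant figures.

21.60 ms

L = 1714 × 8 = 13712 bits.
Transmission delay per hop = L/R = 13712/79000000 = 0.17357 ms; 4 hops → 0.694278 ms.
Propagation delays (d/s per hop): 0.000196667, 0.0643333, 14.2439, 9.43333e-05 ms; sum = 14.3085 ms.
Processing at 3 router(s): 3 × 2.2 ms = 6.6 ms.
End-to-end = 21.60 ms.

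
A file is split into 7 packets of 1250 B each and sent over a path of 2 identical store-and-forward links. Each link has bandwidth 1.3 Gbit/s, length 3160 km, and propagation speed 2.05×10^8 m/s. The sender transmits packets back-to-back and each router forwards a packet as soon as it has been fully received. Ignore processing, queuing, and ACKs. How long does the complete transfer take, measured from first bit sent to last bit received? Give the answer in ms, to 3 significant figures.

30.9 ms

Per-hop transmission t_tx = L/R = 10000/1300000000 = 0.00769231 ms.
Per-hop propagation t_prop = 3160000/2.05e+08 = 15.4146 ms.
Pipeline fill: first packet needs 2·t_tx to clear all hops; remaining 6 packets each add one t_tx.
Total = (2+7-1)·t_tx + 2·t_prop = 8·0.00769231 + 2·15.4146 = 30.9 ms.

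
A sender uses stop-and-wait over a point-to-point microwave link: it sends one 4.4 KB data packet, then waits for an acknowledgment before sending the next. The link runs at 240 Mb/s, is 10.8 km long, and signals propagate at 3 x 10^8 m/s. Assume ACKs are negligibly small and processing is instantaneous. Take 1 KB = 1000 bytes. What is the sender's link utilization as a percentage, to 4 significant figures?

t_tx = L/R = 35200/240000000 = 0.000146667 s.
t_prop = 10800/300000000 = 3.6e-05 s; RTT = 7.2e-05 s.
Cycle = t_tx + RTT = 0.000218667 s.
Utilization = t_tx / cycle = 0.000146667/0.000218667 = 67.07 %.

67.07 %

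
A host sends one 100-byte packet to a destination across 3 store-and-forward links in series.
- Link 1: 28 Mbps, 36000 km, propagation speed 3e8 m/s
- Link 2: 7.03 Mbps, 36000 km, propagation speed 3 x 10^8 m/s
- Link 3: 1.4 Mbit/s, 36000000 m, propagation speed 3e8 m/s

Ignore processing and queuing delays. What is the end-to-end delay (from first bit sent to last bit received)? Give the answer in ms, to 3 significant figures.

361 ms

L = 100 × 8 = 800 bits.
Transmission delays (L/R per hop): 0.0285714, 0.113798, 0.571429 ms; sum = 0.713798 ms.
Propagation delays (d/s per hop): 120, 120, 120 ms; sum = 360 ms.
End-to-end = 361 ms.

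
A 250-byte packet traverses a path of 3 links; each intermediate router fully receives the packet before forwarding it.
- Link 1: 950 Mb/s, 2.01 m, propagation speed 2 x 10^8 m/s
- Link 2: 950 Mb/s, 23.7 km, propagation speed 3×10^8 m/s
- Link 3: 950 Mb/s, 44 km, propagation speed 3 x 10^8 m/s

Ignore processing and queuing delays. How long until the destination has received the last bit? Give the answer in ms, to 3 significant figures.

0.232 ms

L = 250 × 8 = 2000 bits.
Transmission delay per hop = L/R = 2000/950000000 = 0.00210526 ms; 3 hops → 0.00631579 ms.
Propagation delays (d/s per hop): 1.005e-05, 0.079, 0.146667 ms; sum = 0.225677 ms.
End-to-end = 0.232 ms.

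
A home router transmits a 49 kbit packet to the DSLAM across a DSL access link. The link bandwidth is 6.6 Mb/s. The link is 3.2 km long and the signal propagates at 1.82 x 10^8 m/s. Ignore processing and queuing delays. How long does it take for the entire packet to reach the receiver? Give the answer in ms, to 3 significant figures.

7.44 ms

L = 49000 bits.
Transmission delay = L/R = 49000 / 6600000 = 7.42424 ms.
Propagation delay = d/s = 3200 m / 182000000 m/s = 0.0175824 ms.
Total = 7.44 ms.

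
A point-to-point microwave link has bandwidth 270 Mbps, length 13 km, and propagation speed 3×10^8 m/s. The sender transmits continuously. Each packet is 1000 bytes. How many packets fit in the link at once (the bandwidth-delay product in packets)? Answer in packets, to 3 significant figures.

1.46 packets

Propagation delay = 13000 / 300000000 = 4.33333e-05 s.
BDP = R × t_prop = 270000000 × 4.33333e-05 = 11700 bits.
In packets of 8000 bits: 1.46 packets.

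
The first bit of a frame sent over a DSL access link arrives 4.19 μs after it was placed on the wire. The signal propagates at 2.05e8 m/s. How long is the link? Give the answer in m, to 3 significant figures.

859 m

d = s × t_prop = 2.05e+08 × 4.19e-06 = 859 m.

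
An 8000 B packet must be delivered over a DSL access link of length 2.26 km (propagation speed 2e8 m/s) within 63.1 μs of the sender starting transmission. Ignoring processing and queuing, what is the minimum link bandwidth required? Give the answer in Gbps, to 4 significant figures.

1.236 Gbps

L = 64000 bits.
Propagation delay = 2260 / 200000000 = 11.3 μs.
Transmission budget = 63.1 − 11.3 = 51.8 μs.
R ≥ L / t_tx = 64000 bits / 5.18e-05 s = 1.236 Gbps.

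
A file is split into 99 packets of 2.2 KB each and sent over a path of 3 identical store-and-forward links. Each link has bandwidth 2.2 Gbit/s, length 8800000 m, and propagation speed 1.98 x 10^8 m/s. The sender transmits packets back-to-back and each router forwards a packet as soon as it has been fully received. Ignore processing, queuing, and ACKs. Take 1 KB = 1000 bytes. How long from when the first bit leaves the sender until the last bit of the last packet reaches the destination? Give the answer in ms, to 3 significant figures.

134 ms

Per-hop transmission t_tx = L/R = 17600/2200000000 = 0.008 ms.
Per-hop propagation t_prop = 8800000/198000000 = 44.4444 ms.
Pipeline fill: first packet needs 3·t_tx to clear all hops; remaining 98 packets each add one t_tx.
Total = (3+99-1)·t_tx + 3·t_prop = 101·0.008 + 3·44.4444 = 134 ms.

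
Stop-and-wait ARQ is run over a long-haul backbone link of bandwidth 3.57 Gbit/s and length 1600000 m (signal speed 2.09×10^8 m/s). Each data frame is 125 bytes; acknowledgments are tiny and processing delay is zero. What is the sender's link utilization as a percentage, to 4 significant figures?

0.001829 %

t_tx = L/R = 1000/3570000000 = 2.80112e-07 s.
t_prop = 1600000/209000000 = 0.0076555 s; RTT = 0.015311 s.
Cycle = t_tx + RTT = 0.0153113 s.
Utilization = t_tx / cycle = 2.80112e-07/0.0153113 = 0.001829 %.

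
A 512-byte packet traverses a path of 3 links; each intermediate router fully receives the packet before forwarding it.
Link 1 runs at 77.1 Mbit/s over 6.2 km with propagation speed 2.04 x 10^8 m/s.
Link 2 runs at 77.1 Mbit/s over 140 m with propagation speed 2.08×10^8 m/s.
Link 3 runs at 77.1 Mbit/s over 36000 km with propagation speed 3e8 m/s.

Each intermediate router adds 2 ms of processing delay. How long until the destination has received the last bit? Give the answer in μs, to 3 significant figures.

L = 512 × 8 = 4096 bits.
Transmission delay per hop = L/R = 4096/77100000 = 53.1258 μs; 3 hops → 159.377 μs.
Propagation delays (d/s per hop): 30.3922, 0.673077, 120000 μs; sum = 120031 μs.
Processing at 2 router(s): 2 × 2 ms = 4000 μs.
End-to-end = 124000 μs.

124000 μs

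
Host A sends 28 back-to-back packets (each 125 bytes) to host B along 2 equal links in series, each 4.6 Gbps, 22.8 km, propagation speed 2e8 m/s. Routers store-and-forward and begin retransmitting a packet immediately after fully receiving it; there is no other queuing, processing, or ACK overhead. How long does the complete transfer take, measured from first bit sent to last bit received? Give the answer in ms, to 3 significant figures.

Per-hop transmission t_tx = L/R = 1000/4600000000 = 0.000217391 ms.
Per-hop propagation t_prop = 22800/200000000 = 0.114 ms.
Pipeline fill: first packet needs 2·t_tx to clear all hops; remaining 27 packets each add one t_tx.
Total = (2+28-1)·t_tx + 2·t_prop = 29·0.000217391 + 2·0.114 = 0.234 ms.

0.234 ms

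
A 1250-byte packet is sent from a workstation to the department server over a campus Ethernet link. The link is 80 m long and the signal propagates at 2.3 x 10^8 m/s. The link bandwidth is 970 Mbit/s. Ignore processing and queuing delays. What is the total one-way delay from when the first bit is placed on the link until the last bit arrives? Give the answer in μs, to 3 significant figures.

10.7 μs

L = 1250 × 8 = 10000 bits.
Transmission delay = L/R = 10000 / 970000000 = 10.3093 μs.
Propagation delay = d/s = 80 m / 2.3e+08 m/s = 0.347826 μs.
Total = 10.7 μs.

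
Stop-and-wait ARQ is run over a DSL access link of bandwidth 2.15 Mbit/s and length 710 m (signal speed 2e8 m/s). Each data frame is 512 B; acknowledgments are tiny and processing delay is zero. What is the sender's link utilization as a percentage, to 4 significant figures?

t_tx = L/R = 4096/2150000 = 0.00190512 s.
t_prop = 710/200000000 = 3.55e-06 s; RTT = 7.1e-06 s.
Cycle = t_tx + RTT = 0.00191222 s.
Utilization = t_tx / cycle = 0.00190512/0.00191222 = 99.63 %.

99.63 %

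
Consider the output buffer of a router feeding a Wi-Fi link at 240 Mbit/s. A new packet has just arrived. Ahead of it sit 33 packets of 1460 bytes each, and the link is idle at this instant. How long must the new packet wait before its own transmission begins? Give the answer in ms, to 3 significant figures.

1.61 ms

Each queued packet: L/R = 11680/240000000 = 0.0486667 ms.
33 queued → 1.606 ms.
Queuing delay = 1.61 ms.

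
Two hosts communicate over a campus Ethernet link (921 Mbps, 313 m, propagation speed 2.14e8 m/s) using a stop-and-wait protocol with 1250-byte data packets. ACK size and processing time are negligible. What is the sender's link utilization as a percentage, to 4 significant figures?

t_tx = L/R = 10000/921000000 = 1.08578e-05 s.
t_prop = 313/214000000 = 1.46262e-06 s; RTT = 2.92523e-06 s.
Cycle = t_tx + RTT = 1.3783e-05 s.
Utilization = t_tx / cycle = 1.08578e-05/1.3783e-05 = 78.78 %.

78.78 %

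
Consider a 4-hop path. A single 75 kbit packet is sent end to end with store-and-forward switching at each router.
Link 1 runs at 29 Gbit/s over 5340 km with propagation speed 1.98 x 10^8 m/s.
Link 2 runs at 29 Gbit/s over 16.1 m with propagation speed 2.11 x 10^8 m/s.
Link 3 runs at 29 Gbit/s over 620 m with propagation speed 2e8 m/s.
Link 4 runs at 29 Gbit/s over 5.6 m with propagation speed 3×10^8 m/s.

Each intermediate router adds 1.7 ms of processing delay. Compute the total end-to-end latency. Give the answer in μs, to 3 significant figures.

L = 75000 bits.
Transmission delay per hop = L/R = 75000/29000000000 = 2.58621 μs; 4 hops → 10.3448 μs.
Propagation delays (d/s per hop): 26969.7, 0.0763033, 3.1, 0.0186667 μs; sum = 26972.9 μs.
Processing at 3 router(s): 3 × 1.7 ms = 5100 μs.
End-to-end = 32100 μs.

32100 μs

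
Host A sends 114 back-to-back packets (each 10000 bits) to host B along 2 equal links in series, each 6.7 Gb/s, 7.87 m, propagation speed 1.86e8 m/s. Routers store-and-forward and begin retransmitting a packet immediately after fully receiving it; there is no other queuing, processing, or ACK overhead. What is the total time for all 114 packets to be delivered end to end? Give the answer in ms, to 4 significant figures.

Per-hop transmission t_tx = L/R = 10000/6700000000 = 0.00149254 ms.
Per-hop propagation t_prop = 7.87/186000000 = 4.23118e-05 ms.
Pipeline fill: first packet needs 2·t_tx to clear all hops; remaining 113 packets each add one t_tx.
Total = (2+114-1)·t_tx + 2·t_prop = 115·0.00149254 + 2·4.23118e-05 = 0.1717 ms.

0.1717 ms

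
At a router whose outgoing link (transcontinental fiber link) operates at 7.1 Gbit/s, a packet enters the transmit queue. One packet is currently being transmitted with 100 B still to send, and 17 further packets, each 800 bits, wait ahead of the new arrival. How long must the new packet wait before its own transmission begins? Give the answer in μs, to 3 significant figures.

2.03 μs

Each queued packet: L/R = 800/7100000000 = 0.112676 μs.
17 queued → 1.91549 μs.
Plus remaining 800 bits of current packet: 0.112676 μs.
Queuing delay = 2.03 μs.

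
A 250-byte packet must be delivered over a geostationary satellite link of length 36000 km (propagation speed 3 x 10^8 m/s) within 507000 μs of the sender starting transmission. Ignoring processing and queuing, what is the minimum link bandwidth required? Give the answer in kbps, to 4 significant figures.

L = 2000 bits.
Propagation delay = 36000000 / 300000000 = 120000 μs.
Transmission budget = 507000 − 120000 = 387000 μs.
R ≥ L / t_tx = 2000 bits / 0.387 s = 5.168 kbps.

5.168 kbps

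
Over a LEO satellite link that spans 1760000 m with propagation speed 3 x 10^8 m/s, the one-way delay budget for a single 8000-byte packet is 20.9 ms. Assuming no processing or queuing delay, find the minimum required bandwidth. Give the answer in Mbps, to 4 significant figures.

4.257 Mbps

L = 64000 bits.
Propagation delay = 1760000 / 300000000 = 5.86667 ms.
Transmission budget = 20.9 − 5.86667 = 15.0333 ms.
R ≥ L / t_tx = 64000 bits / 0.0150333 s = 4.257 Mbps.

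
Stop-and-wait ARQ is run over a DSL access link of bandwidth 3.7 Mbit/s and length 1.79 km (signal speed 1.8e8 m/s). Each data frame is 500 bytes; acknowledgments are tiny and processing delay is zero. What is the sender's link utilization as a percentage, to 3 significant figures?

98.2 %

t_tx = L/R = 4000/3700000 = 0.00108108 s.
t_prop = 1790/180000000 = 9.94444e-06 s; RTT = 1.98889e-05 s.
Cycle = t_tx + RTT = 0.00110097 s.
Utilization = t_tx / cycle = 0.00108108/0.00110097 = 98.2 %.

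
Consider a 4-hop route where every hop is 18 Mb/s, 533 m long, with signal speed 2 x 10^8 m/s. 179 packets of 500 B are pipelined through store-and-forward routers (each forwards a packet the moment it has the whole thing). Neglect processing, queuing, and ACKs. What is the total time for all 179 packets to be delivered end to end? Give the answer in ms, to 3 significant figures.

Per-hop transmission t_tx = L/R = 4000/18000000 = 0.222222 ms.
Per-hop propagation t_prop = 533/200000000 = 0.002665 ms.
Pipeline fill: first packet needs 4·t_tx to clear all hops; remaining 178 packets each add one t_tx.
Total = (4+179-1)·t_tx + 4·t_prop = 182·0.222222 + 4·0.002665 = 40.5 ms.

40.5 ms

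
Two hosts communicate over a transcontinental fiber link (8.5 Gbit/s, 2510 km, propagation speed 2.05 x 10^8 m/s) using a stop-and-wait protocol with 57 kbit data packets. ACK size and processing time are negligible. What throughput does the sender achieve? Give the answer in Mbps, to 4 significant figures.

2.327 Mbps

t_tx = L/R = 57000/8500000000 = 6.70588e-06 s.
t_prop = 2510000/2.05e+08 = 0.0122439 s; RTT = 0.0244878 s.
Cycle = t_tx + RTT = 0.0244945 s.
Throughput = L / cycle = 57000 / 0.0244945 = 2.327 Mbps.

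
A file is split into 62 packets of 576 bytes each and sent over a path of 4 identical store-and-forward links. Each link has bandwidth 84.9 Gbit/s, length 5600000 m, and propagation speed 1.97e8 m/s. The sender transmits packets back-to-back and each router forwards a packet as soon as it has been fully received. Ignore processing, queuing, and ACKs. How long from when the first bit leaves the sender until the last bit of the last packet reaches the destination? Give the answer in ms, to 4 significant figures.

Per-hop transmission t_tx = L/R = 4608/84900000000 = 5.42756e-05 ms.
Per-hop propagation t_prop = 5600000/197000000 = 28.4264 ms.
Pipeline fill: first packet needs 4·t_tx to clear all hops; remaining 61 packets each add one t_tx.
Total = (4+62-1)·t_tx + 4·t_prop = 65·5.42756e-05 + 4·28.4264 = 113.7 ms.

113.7 ms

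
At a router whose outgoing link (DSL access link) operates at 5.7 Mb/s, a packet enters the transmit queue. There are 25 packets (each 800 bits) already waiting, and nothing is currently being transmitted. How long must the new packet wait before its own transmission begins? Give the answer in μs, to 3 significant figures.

Each queued packet: L/R = 800/5700000 = 140.351 μs.
25 queued → 3508.77 μs.
Queuing delay = 3510 μs.

3510 μs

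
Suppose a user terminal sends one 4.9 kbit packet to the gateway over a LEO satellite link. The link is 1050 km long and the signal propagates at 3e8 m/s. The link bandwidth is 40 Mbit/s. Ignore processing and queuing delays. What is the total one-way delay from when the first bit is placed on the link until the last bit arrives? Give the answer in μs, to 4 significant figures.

3623 μs

L = 4900 bits.
Transmission delay = L/R = 4900 / 40000000 = 122.5 μs.
Propagation delay = d/s = 1050000 m / 300000000 m/s = 3500 μs.
Total = 3623 μs.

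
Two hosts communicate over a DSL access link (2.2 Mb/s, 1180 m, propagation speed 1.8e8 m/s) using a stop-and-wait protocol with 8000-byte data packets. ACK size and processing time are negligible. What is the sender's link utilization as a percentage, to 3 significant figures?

100 %

t_tx = L/R = 64000/2200000 = 0.0290909 s.
t_prop = 1180/180000000 = 6.55556e-06 s; RTT = 1.31111e-05 s.
Cycle = t_tx + RTT = 0.029104 s.
Utilization = t_tx / cycle = 0.0290909/0.029104 = 100 %.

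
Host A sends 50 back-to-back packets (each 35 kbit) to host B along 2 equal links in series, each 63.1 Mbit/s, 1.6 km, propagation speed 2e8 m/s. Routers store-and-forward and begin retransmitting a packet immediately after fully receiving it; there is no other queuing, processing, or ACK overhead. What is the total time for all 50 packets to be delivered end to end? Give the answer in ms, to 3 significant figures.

28.3 ms

Per-hop transmission t_tx = L/R = 35000/63100000 = 0.554675 ms.
Per-hop propagation t_prop = 1600/200000000 = 0.008 ms.
Pipeline fill: first packet needs 2·t_tx to clear all hops; remaining 49 packets each add one t_tx.
Total = (2+50-1)·t_tx + 2·t_prop = 51·0.554675 + 2·0.008 = 28.3 ms.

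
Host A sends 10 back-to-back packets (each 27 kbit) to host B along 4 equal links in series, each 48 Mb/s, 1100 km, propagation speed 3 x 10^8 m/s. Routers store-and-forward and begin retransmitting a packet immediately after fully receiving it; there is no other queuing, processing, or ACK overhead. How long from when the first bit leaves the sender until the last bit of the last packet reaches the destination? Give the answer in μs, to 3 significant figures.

Per-hop transmission t_tx = L/R = 27000/48000000 = 562.5 μs.
Per-hop propagation t_prop = 1100000/300000000 = 3666.67 μs.
Pipeline fill: first packet needs 4·t_tx to clear all hops; remaining 9 packets each add one t_tx.
Total = (4+10-1)·t_tx + 4·t_prop = 13·562.5 + 4·3666.67 = 22000 μs.

22000 μs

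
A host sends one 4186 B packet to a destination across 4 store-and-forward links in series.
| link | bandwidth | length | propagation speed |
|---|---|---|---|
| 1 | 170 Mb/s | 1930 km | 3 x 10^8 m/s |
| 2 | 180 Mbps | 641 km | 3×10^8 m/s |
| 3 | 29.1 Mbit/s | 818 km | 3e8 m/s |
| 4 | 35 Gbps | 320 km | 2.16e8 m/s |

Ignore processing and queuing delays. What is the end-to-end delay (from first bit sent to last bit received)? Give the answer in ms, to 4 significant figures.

14.31 ms

L = 4186 × 8 = 33488 bits.
Transmission delays (L/R per hop): 0.196988, 0.186044, 1.15079, 0.0009568 ms; sum = 1.53478 ms.
Propagation delays (d/s per hop): 6.43333, 2.13667, 2.72667, 1.48148 ms; sum = 12.7781 ms.
End-to-end = 14.31 ms.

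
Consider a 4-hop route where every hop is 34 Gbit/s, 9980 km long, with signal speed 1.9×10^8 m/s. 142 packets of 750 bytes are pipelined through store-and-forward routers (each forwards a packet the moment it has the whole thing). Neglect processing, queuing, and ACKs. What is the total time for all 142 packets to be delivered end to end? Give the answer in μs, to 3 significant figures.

210000 μs

Per-hop transmission t_tx = L/R = 6000/34000000000 = 0.176471 μs.
Per-hop propagation t_prop = 9980000/190000000 = 52526.3 μs.
Pipeline fill: first packet needs 4·t_tx to clear all hops; remaining 141 packets each add one t_tx.
Total = (4+142-1)·t_tx + 4·t_prop = 145·0.176471 + 4·52526.3 = 210000 μs.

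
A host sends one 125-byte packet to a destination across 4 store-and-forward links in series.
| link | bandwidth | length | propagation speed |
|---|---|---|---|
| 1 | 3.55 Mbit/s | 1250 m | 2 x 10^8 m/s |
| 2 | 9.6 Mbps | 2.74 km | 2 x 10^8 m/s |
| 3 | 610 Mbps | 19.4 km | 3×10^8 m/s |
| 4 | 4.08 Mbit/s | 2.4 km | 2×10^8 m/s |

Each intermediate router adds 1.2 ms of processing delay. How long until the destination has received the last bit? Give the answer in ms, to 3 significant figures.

L = 125 × 8 = 1000 bits.
Transmission delays (L/R per hop): 0.28169, 0.104167, 0.00163934, 0.245098 ms; sum = 0.632594 ms.
Propagation delays (d/s per hop): 0.00625, 0.0137, 0.0646667, 0.012 ms; sum = 0.0966167 ms.
Processing at 3 router(s): 3 × 1.2 ms = 3.6 ms.
End-to-end = 4.33 ms.

4.33 ms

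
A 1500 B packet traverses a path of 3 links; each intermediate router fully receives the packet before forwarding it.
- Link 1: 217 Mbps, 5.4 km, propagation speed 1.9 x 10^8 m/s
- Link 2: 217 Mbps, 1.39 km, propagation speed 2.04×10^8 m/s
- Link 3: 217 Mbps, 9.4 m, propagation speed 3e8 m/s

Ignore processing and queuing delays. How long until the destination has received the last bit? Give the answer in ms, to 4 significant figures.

0.2012 ms

L = 1500 × 8 = 12000 bits.
Transmission delay per hop = L/R = 12000/217000000 = 0.0552995 ms; 3 hops → 0.165899 ms.
Propagation delays (d/s per hop): 0.0284211, 0.00681373, 3.13333e-05 ms; sum = 0.0352661 ms.
End-to-end = 0.2012 ms.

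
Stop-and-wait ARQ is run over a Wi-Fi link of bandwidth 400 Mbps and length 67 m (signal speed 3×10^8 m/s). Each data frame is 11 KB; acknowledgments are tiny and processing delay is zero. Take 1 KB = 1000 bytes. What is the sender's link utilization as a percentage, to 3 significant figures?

t_tx = L/R = 88000/400000000 = 0.00022 s.
t_prop = 67/300000000 = 2.23333e-07 s; RTT = 4.46667e-07 s.
Cycle = t_tx + RTT = 0.000220447 s.
Utilization = t_tx / cycle = 0.00022/0.000220447 = 99.8 %.

99.8 %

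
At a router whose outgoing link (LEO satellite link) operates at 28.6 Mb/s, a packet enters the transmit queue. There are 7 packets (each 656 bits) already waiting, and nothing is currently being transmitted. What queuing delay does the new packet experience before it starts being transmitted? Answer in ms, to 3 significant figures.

Each queued packet: L/R = 656/28600000 = 0.0229371 ms.
7 queued → 0.160559 ms.
Queuing delay = 0.161 ms.

0.161 ms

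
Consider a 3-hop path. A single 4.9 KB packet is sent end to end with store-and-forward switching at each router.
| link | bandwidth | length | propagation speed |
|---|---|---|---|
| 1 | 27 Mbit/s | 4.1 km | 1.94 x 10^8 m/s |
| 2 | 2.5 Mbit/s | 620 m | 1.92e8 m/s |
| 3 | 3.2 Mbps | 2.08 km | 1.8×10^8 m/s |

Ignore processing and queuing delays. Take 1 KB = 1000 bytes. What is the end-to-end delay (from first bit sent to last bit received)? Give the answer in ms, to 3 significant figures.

L = 39200 bits.
Transmission delays (L/R per hop): 1.45185, 15.68, 12.25 ms; sum = 29.3819 ms.
Propagation delays (d/s per hop): 0.021134, 0.00322917, 0.0115556 ms; sum = 0.0359187 ms.
End-to-end = 29.4 ms.

29.4 ms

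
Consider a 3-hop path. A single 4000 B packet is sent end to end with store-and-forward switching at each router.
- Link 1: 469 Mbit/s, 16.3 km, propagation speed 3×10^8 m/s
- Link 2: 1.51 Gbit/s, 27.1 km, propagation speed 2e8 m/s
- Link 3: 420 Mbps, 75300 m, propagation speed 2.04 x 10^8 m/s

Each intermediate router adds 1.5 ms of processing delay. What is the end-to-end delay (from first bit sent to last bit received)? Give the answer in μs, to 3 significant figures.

3720 μs

L = 4000 × 8 = 32000 bits.
Transmission delays (L/R per hop): 68.2303, 21.1921, 76.1905 μs; sum = 165.613 μs.
Propagation delays (d/s per hop): 54.3333, 135.5, 369.118 μs; sum = 558.951 μs.
Processing at 2 router(s): 2 × 1.5 ms = 3000 μs.
End-to-end = 3720 μs.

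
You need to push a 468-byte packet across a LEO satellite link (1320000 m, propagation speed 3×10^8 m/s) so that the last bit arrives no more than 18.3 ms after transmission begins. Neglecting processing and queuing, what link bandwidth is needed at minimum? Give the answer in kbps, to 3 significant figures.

L = 3744 bits.
Propagation delay = 1320000 / 300000000 = 4.4 ms.
Transmission budget = 18.3 − 4.4 = 13.9 ms.
R ≥ L / t_tx = 3744 bits / 0.0139 s = 269 kbps.

269 kbps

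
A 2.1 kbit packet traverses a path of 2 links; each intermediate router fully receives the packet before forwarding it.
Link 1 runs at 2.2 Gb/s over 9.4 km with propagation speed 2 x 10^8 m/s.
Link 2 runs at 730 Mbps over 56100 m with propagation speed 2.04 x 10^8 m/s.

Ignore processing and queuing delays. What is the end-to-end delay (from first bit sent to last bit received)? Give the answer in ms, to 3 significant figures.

0.326 ms

L = 2100 bits.
Transmission delays (L/R per hop): 0.000954545, 0.00287671 ms; sum = 0.00383126 ms.
Propagation delays (d/s per hop): 0.047, 0.275 ms; sum = 0.322 ms.
End-to-end = 0.326 ms.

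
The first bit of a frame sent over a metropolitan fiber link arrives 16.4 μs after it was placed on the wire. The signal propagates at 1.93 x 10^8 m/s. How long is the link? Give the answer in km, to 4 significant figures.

3.165 km

d = s × t_prop = 193000000 × 1.64e-05 = 3.165 km.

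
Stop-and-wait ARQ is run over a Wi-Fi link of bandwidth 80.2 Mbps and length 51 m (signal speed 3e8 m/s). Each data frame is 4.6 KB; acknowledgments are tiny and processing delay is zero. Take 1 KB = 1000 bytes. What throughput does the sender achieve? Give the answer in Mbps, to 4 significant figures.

80.14 Mbps

t_tx = L/R = 36800/80200000 = 0.000458853 s.
t_prop = 51/300000000 = 1.7e-07 s; RTT = 3.4e-07 s.
Cycle = t_tx + RTT = 0.000459193 s.
Throughput = L / cycle = 36800 / 0.000459193 = 80.14 Mbps.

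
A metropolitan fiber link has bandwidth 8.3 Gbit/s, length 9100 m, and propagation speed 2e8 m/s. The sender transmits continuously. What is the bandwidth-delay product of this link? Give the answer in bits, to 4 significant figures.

377700 bits

Propagation delay = 9100 / 200000000 = 4.55e-05 s.
BDP = R × t_prop = 8.3e+09 × 4.55e-05 = 377650 bits.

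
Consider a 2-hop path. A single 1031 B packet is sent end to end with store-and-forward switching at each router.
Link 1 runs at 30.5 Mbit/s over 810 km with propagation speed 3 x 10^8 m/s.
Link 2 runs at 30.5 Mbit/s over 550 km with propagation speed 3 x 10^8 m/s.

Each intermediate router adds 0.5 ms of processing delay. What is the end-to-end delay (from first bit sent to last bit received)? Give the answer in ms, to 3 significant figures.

L = 1031 × 8 = 8248 bits.
Transmission delay per hop = L/R = 8248/30500000 = 0.270426 ms; 2 hops → 0.540852 ms.
Propagation delays (d/s per hop): 2.7, 1.83333 ms; sum = 4.53333 ms.
Processing at 1 router(s): 1 × 0.5 ms = 0.5 ms.
End-to-end = 5.57 ms.

5.57 ms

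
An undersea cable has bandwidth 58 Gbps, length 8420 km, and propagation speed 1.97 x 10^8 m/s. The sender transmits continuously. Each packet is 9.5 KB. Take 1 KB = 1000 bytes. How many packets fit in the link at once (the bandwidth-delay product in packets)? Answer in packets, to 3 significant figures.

Propagation delay = 8420000 / 197000000 = 0.0427411 s.
BDP = R × t_prop = 58000000000 × 0.0427411 = 2478980000 bits.
In packets of 76000 bits: 32600 packets.

32600 packets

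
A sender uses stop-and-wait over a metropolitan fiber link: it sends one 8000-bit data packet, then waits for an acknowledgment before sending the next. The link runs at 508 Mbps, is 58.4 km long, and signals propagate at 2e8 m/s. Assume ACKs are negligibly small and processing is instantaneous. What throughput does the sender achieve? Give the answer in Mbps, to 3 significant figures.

13.3 Mbps

t_tx = L/R = 8000/508000000 = 1.5748e-05 s.
t_prop = 58400/200000000 = 0.000292 s; RTT = 0.000584 s.
Cycle = t_tx + RTT = 0.000599748 s.
Throughput = L / cycle = 8000 / 0.000599748 = 13.3 Mbps.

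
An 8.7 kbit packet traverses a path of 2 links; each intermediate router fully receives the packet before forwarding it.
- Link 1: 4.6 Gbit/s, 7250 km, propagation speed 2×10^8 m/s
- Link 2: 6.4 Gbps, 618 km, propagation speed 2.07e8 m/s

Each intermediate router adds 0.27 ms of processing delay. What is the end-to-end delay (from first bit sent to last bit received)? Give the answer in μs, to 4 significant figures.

L = 8700 bits.
Transmission delays (L/R per hop): 1.8913, 1.35938 μs; sum = 3.25068 μs.
Propagation delays (d/s per hop): 36250, 2985.51 μs; sum = 39235.5 μs.
Processing at 1 router(s): 1 × 0.27 ms = 270 μs.
End-to-end = 39510 μs.

39510 μs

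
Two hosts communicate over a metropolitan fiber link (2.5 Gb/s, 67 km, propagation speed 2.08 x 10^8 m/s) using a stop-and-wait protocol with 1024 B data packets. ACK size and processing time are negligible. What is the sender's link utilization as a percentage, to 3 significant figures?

t_tx = L/R = 8192/2500000000 = 3.2768e-06 s.
t_prop = 67000/208000000 = 0.000322115 s; RTT = 0.000644231 s.
Cycle = t_tx + RTT = 0.000647508 s.
Utilization = t_tx / cycle = 3.2768e-06/0.000647508 = 0.506 %.

0.506 %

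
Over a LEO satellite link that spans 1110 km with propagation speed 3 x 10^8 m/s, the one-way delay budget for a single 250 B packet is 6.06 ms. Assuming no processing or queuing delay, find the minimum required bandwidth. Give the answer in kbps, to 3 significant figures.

L = 2000 bits.
Propagation delay = 1110000 / 300000000 = 3.7 ms.
Transmission budget = 6.06 − 3.7 = 2.36 ms.
R ≥ L / t_tx = 2000 bits / 0.00236 s = 847 kbps.

847 kbps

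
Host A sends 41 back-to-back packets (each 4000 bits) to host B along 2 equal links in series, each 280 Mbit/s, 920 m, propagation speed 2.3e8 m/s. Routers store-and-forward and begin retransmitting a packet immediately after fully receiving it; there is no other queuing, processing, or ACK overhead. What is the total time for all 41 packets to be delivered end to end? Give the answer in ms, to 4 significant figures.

0.6080 ms

Per-hop transmission t_tx = L/R = 4000/280000000 = 0.0142857 ms.
Per-hop propagation t_prop = 920/2.3e+08 = 0.004 ms.
Pipeline fill: first packet needs 2·t_tx to clear all hops; remaining 40 packets each add one t_tx.
Total = (2+41-1)·t_tx + 2·t_prop = 42·0.0142857 + 2·0.004 = 0.6080 ms.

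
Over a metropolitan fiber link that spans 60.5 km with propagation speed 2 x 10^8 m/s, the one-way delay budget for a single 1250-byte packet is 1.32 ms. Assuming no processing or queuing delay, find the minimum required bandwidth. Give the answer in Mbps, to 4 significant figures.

L = 10000 bits.
Propagation delay = 60500 / 200000000 = 0.3025 ms.
Transmission budget = 1.32 − 0.3025 = 1.0175 ms.
R ≥ L / t_tx = 10000 bits / 0.0010175 s = 9.828 Mbps.

9.828 Mbps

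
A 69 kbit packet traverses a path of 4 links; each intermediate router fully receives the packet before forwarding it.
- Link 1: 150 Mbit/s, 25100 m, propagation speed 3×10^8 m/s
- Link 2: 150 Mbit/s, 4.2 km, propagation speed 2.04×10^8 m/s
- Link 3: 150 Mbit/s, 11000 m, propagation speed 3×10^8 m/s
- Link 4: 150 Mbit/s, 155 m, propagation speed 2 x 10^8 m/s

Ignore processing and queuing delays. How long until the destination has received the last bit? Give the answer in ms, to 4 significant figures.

1.982 ms

L = 69000 bits.
Transmission delay per hop = L/R = 69000/150000000 = 0.46 ms; 4 hops → 1.84 ms.
Propagation delays (d/s per hop): 0.0836667, 0.0205882, 0.0366667, 0.000775 ms; sum = 0.141697 ms.
End-to-end = 1.982 ms.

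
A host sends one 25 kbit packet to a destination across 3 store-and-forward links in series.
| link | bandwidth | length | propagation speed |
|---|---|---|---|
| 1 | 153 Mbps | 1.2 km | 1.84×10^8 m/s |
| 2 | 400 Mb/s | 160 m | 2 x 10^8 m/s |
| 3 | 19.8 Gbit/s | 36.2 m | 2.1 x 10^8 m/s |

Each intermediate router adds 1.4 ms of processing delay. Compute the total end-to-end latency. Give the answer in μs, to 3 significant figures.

L = 25000 bits.
Transmission delays (L/R per hop): 163.399, 62.5, 1.26263 μs; sum = 227.161 μs.
Propagation delays (d/s per hop): 6.52174, 0.8, 0.172381 μs; sum = 7.49412 μs.
Processing at 2 router(s): 2 × 1.4 ms = 2800 μs.
End-to-end = 3030 μs.

3030 μs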